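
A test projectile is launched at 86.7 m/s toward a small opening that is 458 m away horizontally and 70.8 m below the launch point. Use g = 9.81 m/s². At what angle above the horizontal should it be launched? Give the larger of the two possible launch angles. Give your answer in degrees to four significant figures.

72.62°

Trajectory: y = x tanθ − g x² (1 + tan²θ)/(2v₀²). With x = 458, y = −70.8, v₀ = 86.7, g = 9.81:
136.9 tan²θ − 458 tanθ + (66.08) = 0.
tanθ = [458 ± √(458² − 4 × 136.9 × (66.08))] / (2 × 136.9) = (458 ± 416.6) / 273.8, giving tanθ = 0.1511 or 3.195.
θ = 8.592° or 72.62°; the larger is 72.62°.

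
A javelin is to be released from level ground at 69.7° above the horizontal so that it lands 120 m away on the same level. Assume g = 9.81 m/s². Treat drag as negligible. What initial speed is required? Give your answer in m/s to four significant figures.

Level-ground range: R = v₀² sin(2θ)/g, so v₀ = √(gR / sin 2θ).
v₀ = √(9.81 × 120 / sin 139.4°) = √(1177 / 0.6508) = √1808.9 = 42.53 m/s.

42.53 m/s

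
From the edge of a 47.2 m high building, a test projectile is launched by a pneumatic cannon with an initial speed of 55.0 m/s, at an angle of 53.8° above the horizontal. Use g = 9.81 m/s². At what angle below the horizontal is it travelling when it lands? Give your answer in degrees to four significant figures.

58.88°

Resolve: vₓ = 55.00 cos 53.8° = 32.48 m/s and v_y0 = 55.00 sin 53.8° = 44.38 m/s.
Vertical motion (up positive, ground at y = 0): 4.905 t² − (44.38) t − 47.2 = 0, so t = (44.38 + √(44.38² + 2·9.81·47.2)) / 9.81 = (44.38 + 53.81) / 9.81 = 10.01 s.
At impact: v_y = v_y0 − g t = −53.81 m/s; vₓ = 32.48 m/s.
Angle below horizontal: arctan(|v_y|/vₓ) = arctan(53.81/32.48) = 58.88°.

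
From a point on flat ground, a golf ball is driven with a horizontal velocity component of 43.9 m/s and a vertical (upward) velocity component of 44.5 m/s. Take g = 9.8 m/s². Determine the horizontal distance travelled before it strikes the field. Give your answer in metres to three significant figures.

Time aloft: T = 2 v_y0 / g = 2 × 44.50 / 9.80 = 9.082 s.
Horizontal distance R = vₓ T = 43.90 × 9.082 = 398.7 m.

399 m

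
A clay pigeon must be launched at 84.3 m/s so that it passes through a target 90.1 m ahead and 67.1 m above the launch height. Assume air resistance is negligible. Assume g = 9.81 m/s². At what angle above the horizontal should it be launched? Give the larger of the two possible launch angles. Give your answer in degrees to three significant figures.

86.2°

Trajectory: y = x tanθ − g x² (1 + tan²θ)/(2v₀²). With x = 90.1, y = 67.1, v₀ = 84.3, g = 9.81:
5.603 tan²θ − 90.1 tanθ + (72.70) = 0.
tanθ = [90.1 ± √(90.1² − 4 × 5.603 × (72.70))] / (2 × 5.603) = (90.1 ± 80.55) / 11.21, giving tanθ = 0.8521 or 15.23.
θ = 40.43° or 86.24°; the larger is 86.24°.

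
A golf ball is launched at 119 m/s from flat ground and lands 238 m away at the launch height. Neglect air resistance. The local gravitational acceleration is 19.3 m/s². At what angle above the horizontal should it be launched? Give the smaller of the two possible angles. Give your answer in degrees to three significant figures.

9.46°

From R = (v₀²/g) sin 2θ: sin 2θ = 19.3 × 238 / 14161 = 0.3244.
2θ = 18.93° or 180° − 18.93° = 161.1°, so θ = 9.464° or 80.54°.
The smaller angle is 9.464°.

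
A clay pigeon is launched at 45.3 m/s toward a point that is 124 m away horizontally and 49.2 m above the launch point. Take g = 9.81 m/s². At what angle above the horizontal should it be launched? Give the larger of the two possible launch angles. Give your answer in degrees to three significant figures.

67.4°

Trajectory: y = x tanθ − g x² (1 + tan²θ)/(2v₀²). With x = 124, y = 49.2, v₀ = 45.3, g = 9.81:
36.75 tan²θ − 124 tanθ + (85.95) = 0.
tanθ = [124 ± √(124² − 4 × 36.75 × (85.95))] / (2 × 36.75) = (124 ± 52.35) / 73.50, giving tanθ = 0.9748 or 2.399.
θ = 44.27° or 67.37°; the larger is 67.37°.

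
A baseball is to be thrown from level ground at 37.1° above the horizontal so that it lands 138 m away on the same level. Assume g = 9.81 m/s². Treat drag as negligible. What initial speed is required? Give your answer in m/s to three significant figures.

37.5 m/s

From R = (v₀² / g) sin 2θ: v₀ = √(gR / sin 2θ).
v₀ = √(9.81 × 138 / sin 74.20°) = √(1354 / 0.9622) = √1406.9 = 37.51 m/s.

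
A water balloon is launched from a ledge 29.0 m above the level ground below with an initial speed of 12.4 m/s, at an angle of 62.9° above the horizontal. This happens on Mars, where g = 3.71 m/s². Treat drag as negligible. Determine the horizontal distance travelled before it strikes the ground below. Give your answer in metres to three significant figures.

44.8 m

vₓ = 12.40 cos 62.9° = 5.649 m/s; v_y0 = 12.40 sin 62.9° = 11.04 m/s.
The projectile lands when y = 29.0 + (11.04) t − ½·3.71·t² = 0. Positive root: t = (11.04 + √(11.04² + 2·3.71·29.0)) / 3.71 = (11.04 + 18.36) / 3.71 = 7.924 s.
Horizontal distance: R = vₓ t = 5.649 × 7.924 = 44.76 m.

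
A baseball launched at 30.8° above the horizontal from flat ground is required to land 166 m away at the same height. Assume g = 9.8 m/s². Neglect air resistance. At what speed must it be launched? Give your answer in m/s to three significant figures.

43.0 m/s

Level-ground range: R = v₀² sin(2θ)/g, so v₀ = √(gR / sin 2θ).
v₀ = √(9.80 × 166 / sin 61.60°) = √(1627 / 0.8796) = √1849.4 = 43.00 m/s.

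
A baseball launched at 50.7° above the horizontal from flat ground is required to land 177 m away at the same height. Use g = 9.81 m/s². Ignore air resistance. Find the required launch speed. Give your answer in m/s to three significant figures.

42.1 m/s

From R = (v₀² / g) sin 2θ: v₀ = √(gR / sin 2θ).
v₀ = √(9.81 × 177 / sin 101.4°) = √(1736 / 0.9803) = √1771.3 = 42.09 m/s.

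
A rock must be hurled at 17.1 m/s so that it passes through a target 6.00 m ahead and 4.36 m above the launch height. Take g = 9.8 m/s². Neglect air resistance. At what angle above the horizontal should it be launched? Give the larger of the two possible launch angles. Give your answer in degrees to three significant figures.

83.7°

Trajectory: y = x tanθ − g x² (1 + tan²θ)/(2v₀²). With x = 6.00, y = 4.36, v₀ = 17.1, g = 9.80:
0.6033 tan²θ − 6.00 tanθ + (4.963) = 0.
tanθ = [6.00 ± √(6.00² − 4 × 0.6033 × (4.963))] / (2 × 0.6033) = (6.00 ± 4.901) / 1.207, giving tanθ = 0.9106 or 9.035.
θ = 42.32° or 83.68°; the larger is 83.68°.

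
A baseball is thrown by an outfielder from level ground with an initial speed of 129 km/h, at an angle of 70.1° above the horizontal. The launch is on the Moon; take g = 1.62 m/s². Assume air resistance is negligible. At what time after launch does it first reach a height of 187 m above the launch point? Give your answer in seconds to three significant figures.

Convert: 129 km/h = 129/3.6 = 35.83 m/s.
Resolve: vₓ = 35.83 cos 70.1° = 12.20 m/s and v_y0 = 35.83 sin 70.1° = 33.69 m/s.
Require v_y0 t − ½ g t² = 187, i.e. 0.8100 t² − 33.69 t + 187 = 0.
Quadratic formula: t = (33.69 ± √529.38) / 1.62 = (33.69 ± 23.01) / 1.62 → t = 6.596 s or 35.00 s.
The first (ascending) time is 6.596 s.

6.60 s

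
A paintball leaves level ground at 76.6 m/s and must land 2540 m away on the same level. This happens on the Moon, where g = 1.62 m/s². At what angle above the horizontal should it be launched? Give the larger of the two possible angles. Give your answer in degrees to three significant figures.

Level-ground range R = v₀² sin(2θ)/g ⇒ sin(2θ) = gR/v₀² = 1.62 × 2540 / 76.6² = 0.7013.
2θ = 44.53° or 180° − 44.53° = 135.5°, so θ = 22.26° or 67.74°.
The larger angle is 67.74°.

67.7°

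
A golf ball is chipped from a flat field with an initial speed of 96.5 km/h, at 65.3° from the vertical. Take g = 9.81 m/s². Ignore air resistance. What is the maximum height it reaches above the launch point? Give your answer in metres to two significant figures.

6.4 m

Convert: 96.5 km/h = 96.5/3.6 = 26.81 m/s.
Resolve: vₓ = 26.81 sin 65.3° = 24.35 m/s and v_y0 = 26.81 cos 65.3° = 11.20 m/s.
Peak height H = v_y0² / (2g) = 125.47 / 19.62 = 6.395 m.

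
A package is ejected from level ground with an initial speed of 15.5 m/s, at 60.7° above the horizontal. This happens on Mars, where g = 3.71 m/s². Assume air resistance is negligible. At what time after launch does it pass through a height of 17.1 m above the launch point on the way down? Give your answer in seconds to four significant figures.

Horizontal component vₓ = 15.50 cos 60.7° = 7.585 m/s; vertical v_y0 = 15.50 sin 60.7° = 13.52 m/s.
Require v_y0 t − ½ g t² = 17.1, i.e. 1.855 t² − 13.52 t + 17.1 = 0.
t = [13.52 ± √(13.52² − 2·3.71·17.1)] / 3.71 = (13.52 ± 7.472) / 3.71, so t = 1.629 s or t = 5.657 s.
The descending-branch root is 5.657 s.

5.657 s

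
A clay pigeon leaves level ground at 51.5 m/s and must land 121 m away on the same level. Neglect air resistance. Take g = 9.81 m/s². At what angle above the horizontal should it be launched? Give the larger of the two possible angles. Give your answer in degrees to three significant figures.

Level-ground range R = v₀² sin(2θ)/g ⇒ sin(2θ) = gR/v₀² = 9.81 × 121 / 51.5² = 0.4475.
2θ = 26.59° or 180° − 26.59° = 153.4°, so θ = 13.29° or 76.71°.
The larger angle is 76.71°.

76.7°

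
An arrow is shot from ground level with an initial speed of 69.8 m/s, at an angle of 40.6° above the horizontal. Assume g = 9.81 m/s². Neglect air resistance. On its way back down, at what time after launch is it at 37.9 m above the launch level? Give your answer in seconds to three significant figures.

8.33 s

Resolve: vₓ = 69.80 cos 40.6° = 53.00 m/s and v_y0 = 69.80 sin 40.6° = 45.42 m/s.
Set y = v_y0 t − ½ g t² = 37.9: 4.905 t² − 45.42 t + 37.9 = 0.
Quadratic formula: t = (45.42 ± √1319.7) / 9.81 = (45.42 ± 36.33) / 9.81 → t = 0.9272 s or 8.334 s.
The descending-branch root is 8.334 s.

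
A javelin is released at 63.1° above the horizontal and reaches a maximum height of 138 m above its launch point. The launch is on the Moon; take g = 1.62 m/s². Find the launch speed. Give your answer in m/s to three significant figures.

At the peak v_y = 0, so v_y0 = √(2gH) = √(2 × 1.62 × 138) = 21.15 m/s.
v_y0 = v₀ sin θ ⇒ v₀ = 21.15 / sin 63.1° = 23.71 m/s.

23.7 m/s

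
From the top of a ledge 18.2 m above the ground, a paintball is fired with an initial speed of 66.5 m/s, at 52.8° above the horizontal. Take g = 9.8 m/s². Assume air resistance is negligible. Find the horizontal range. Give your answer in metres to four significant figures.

Components: vₓ = 66.50 cos 52.8° = 40.21 m/s, v_y0 = 66.50 sin 52.8° = 52.97 m/s.
The projectile lands when y = 18.2 + (52.97) t − ½·9.80·t² = 0. Positive root: t = (52.97 + √(52.97² + 2·9.80·18.2)) / 9.80 = (52.97 + 56.24) / 9.80 = 11.14 s.
Horizontal distance: R = vₓ t = 40.21 × 11.14 = 448.0 m.

448.0 m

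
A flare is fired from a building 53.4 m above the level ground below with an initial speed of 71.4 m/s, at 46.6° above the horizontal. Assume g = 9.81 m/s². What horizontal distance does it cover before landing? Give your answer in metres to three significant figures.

565 m

Horizontal component vₓ = 71.40 cos 46.6° = 49.06 m/s; vertical v_y0 = 71.40 sin 46.6° = 51.88 m/s.
With up positive and y = 0 at the ground: y(t) = 53.4 + (51.88) t − 4.905 t². Setting y = 0 and taking the positive root: t = [51.88 + √(51.88² + 2·9.81·53.4)] / 9.81 = (51.88 + 61.15) / 9.81 = 11.52 s.
Horizontal distance: R = vₓ t = 49.06 × 11.52 = 565.2 m.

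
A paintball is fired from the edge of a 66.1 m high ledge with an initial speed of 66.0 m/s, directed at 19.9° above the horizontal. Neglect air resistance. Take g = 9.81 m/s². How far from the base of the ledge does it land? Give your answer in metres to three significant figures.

411 m

Horizontal component vₓ = 66.00 cos 19.9° = 62.06 m/s; vertical v_y0 = 66.00 sin 19.9° = 22.47 m/s.
Vertical motion (up positive, ground at y = 0): 4.905 t² − (22.47) t − 66.1 = 0, so t = (22.47 + √(22.47² + 2·9.81·66.1)) / 9.81 = (22.47 + 42.44) / 9.81 = 6.617 s.
Horizontal distance: R = vₓ t = 62.06 × 6.617 = 410.6 m.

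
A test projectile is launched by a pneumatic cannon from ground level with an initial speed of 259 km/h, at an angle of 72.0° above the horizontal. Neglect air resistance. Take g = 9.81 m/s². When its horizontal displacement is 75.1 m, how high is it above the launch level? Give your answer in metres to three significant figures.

175 m

Convert: 259 km/h = 259/3.6 = 71.94 m/s.
Components: vₓ = 71.94 cos 72.0° = 22.23 m/s, v_y0 = 71.94 sin 72.0° = 68.42 m/s.
x = vₓ t ⇒ t = 75.1/22.23 = 3.378 s.
Height: y = v_y0 t − ½ g t² = 68.42 × 3.378 − 4.905 × 3.378² = 231.1 − 55.97 = 175.2 m.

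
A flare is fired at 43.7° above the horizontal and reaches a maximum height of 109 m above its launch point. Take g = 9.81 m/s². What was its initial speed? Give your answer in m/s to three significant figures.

66.9 m/s

At the peak v_y = 0, so v_y0 = √(2gH) = √(2 × 9.81 × 109) = 46.24 m/s.
v_y0 = v₀ sin θ ⇒ v₀ = 46.24 / sin 43.7° = 66.94 m/s.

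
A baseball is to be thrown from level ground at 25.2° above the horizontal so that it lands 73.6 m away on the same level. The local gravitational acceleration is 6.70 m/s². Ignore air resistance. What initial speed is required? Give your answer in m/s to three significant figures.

On level ground R = v₀² sin 2θ / g ⇒ v₀ = √(gR / sin 2θ).
v₀ = √(6.70 × 73.6 / sin 50.40°) = √(493.1 / 0.7705) = √639.99 = 25.30 m/s.

25.3 m/s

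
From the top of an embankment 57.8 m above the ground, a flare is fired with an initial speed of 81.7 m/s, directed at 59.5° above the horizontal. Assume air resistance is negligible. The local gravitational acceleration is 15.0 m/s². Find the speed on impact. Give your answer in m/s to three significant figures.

91.7 m/s

Components: vₓ = 81.70 cos 59.5° = 41.47 m/s, v_y0 = 81.70 sin 59.5° = 70.40 m/s.
With up positive and y = 0 at the ground: y(t) = 57.8 + (70.40) t − 7.500 t². Setting y = 0 and taking the positive root: t = [70.40 + √(70.40² + 2·15.0·57.8)] / 15.0 = (70.40 + 81.79) / 15.0 = 10.15 s.
Vertical velocity at impact: v_y = v_y0 − g t = 70.40 − 15.0 × 10.15 = −81.79 m/s.
Speed: |v| = √(vₓ² + v_y²) = √(41.47² + 81.79²) = 91.70 m/s.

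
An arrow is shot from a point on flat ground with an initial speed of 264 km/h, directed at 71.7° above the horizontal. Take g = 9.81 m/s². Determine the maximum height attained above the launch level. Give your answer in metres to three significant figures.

247 m

Convert: 264 km/h = 264/3.6 = 73.33 m/s.
Horizontal component vₓ = 73.33 cos 71.7° = 23.03 m/s; vertical v_y0 = 73.33 sin 71.7° = 69.62 m/s.
At the apex v_y = 0, so H = v_y0²/(2g) = 69.62²/19.62 = 247.1 m.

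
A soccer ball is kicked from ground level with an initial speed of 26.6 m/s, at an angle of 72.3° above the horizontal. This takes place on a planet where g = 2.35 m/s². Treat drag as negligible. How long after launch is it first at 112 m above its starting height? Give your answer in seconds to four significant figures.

6.205 s

vₓ = 26.60 cos 72.3° = 8.087 m/s; v_y0 = 26.60 sin 72.3° = 25.34 m/s.
Set y = v_y0 t − ½ g t² = 112: 1.175 t² − 25.34 t + 112 = 0.
t = [25.34 ± √(25.34² − 2·2.35·112)] / 2.35 = (25.34 ± 10.76) / 2.35, so t = 6.205 s or t = 15.36 s.
The first (ascending) time is 6.205 s.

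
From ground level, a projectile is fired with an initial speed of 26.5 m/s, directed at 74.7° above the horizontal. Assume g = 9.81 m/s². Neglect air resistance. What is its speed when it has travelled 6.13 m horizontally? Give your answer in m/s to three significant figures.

18.3 m/s

Horizontal component vₓ = 26.50 cos 74.7° = 6.993 m/s; vertical v_y0 = 26.50 sin 74.7° = 25.56 m/s.
At x = 6.13 m, t = x/vₓ = 6.13/6.993 = 0.8766 s.
Vertical velocity there: v_y = v_y0 − g t = 25.56 − 9.81 × 0.8766 = 16.96 m/s.
Speed: √(vₓ² + v_y²) = √(6.993² + 16.96²) = 18.35 m/s.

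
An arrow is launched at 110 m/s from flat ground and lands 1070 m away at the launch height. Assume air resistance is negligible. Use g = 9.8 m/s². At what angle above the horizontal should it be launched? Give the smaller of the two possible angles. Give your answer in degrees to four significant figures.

R = v₀² sin 2θ / g gives sin 2θ = gR/v₀² = 9.80·1070/110² = 0.8666.
2θ = 60.07° or 180° − 60.07° = 119.9°, so θ = 30.03° or 59.97°.
The smaller angle is 30.03°.

30.03°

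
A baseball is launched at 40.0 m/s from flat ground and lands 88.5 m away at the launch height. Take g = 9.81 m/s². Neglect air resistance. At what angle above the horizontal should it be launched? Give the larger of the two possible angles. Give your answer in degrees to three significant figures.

Level-ground range R = v₀² sin(2θ)/g ⇒ sin(2θ) = gR/v₀² = 9.81 × 88.5 / 40.0² = 0.5426.
2θ = 32.86° or 180° − 32.86° = 147.1°, so θ = 16.43° or 73.57°.
The larger angle is 73.57°.

73.6°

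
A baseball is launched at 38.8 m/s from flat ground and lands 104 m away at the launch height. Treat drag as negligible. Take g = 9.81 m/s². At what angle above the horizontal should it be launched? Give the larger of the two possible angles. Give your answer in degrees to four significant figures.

68.67°

R = v₀² sin 2θ / g gives sin 2θ = gR/v₀² = 9.81·104/38.8² = 0.6777.
2θ = 42.66° or 180° − 42.66° = 137.3°, so θ = 21.33° or 68.67°.
The larger angle is 68.67°.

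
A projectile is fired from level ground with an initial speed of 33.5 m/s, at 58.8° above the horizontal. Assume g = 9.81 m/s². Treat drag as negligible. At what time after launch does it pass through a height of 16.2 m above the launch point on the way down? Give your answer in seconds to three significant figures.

Resolve: vₓ = 33.50 cos 58.8° = 17.35 m/s and v_y0 = 33.50 sin 58.8° = 28.65 m/s.
Set y = v_y0 t − ½ g t² = 16.2: 4.905 t² − 28.65 t + 16.2 = 0.
Quadratic formula: t = (28.65 ± √503.25) / 9.81 = (28.65 ± 22.43) / 9.81 → t = 0.6342 s or 5.208 s.
The descending-branch root is 5.208 s.

5.21 s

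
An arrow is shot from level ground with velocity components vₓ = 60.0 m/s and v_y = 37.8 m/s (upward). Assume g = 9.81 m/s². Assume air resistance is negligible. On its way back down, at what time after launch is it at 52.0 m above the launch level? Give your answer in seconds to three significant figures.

Height y(t) = 37.80 t − 4.905 t² = 52.0 gives 4.905 t² − 37.80 t + 52.0 = 0.
t = [37.80 ± √(37.80² − 2·9.81·52.0)] / 9.81 = (37.80 ± 20.21) / 9.81, so t = 1.793 s or t = 5.914 s.
The descending-branch root is 5.914 s.

5.91 s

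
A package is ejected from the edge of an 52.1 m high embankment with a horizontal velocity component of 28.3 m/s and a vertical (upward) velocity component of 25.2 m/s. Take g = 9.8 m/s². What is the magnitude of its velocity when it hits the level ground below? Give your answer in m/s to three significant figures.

Vertical motion (up positive, ground at y = 0): 4.900 t² − (25.20) t − 52.1 = 0, so t = (25.20 + √(25.20² + 2·9.80·52.1)) / 9.80 = (25.20 + 40.70) / 9.80 = 6.724 s.
Vertical velocity at impact: v_y = v_y0 − g t = 25.20 − 9.80 × 6.724 = −40.70 m/s.
Speed: |v| = √(vₓ² + v_y²) = √(28.30² + 40.70²) = 49.57 m/s.

49.6 m/s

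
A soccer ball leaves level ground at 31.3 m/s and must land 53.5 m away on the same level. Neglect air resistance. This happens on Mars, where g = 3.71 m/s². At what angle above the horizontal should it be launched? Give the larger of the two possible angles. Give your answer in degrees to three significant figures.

Level-ground range R = v₀² sin(2θ)/g ⇒ sin(2θ) = gR/v₀² = 3.71 × 53.5 / 31.3² = 0.2026.
2θ = 11.69° or 180° − 11.69° = 168.3°, so θ = 5.845° or 84.16°.
The larger angle is 84.16°.

84.2°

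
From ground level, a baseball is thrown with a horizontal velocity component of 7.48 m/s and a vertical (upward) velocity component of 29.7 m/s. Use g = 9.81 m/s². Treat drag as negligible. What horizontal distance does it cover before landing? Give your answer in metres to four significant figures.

Flight time T = 2 v_y0 / g = 6.055 s.
Horizontal distance R = vₓ T = 7.480 × 6.055 = 45.29 m.

45.29 m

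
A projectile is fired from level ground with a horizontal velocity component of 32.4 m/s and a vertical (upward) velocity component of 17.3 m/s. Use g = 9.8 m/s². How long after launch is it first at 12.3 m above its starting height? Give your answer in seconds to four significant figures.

Height y(t) = 17.30 t − 4.900 t² = 12.3 gives 4.900 t² − 17.30 t + 12.3 = 0.
t = [17.30 ± √(17.30² − 2·9.80·12.3)] / 9.80 = (17.30 ± 7.630) / 9.80, so t = 0.9868 s or t = 2.544 s.
The first (ascending) time is 0.9868 s.

0.9868 s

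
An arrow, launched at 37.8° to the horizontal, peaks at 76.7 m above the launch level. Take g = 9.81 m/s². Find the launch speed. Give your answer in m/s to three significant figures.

At the peak v_y = 0, so v_y0 = √(2gH) = √(2 × 9.81 × 76.7) = 38.79 m/s.
v_y0 = v₀ sin θ ⇒ v₀ = 38.79 / sin 37.8° = 63.29 m/s.

63.3 m/s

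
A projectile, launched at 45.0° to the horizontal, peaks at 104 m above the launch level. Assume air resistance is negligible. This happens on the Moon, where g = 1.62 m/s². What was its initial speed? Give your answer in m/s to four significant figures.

At the peak v_y = 0, so v_y0 = √(2gH) = √(2 × 1.62 × 104) = 18.36 m/s.
v_y0 = v₀ sin θ ⇒ v₀ = 18.36 / sin 45.0° = 25.96 m/s.

25.96 m/s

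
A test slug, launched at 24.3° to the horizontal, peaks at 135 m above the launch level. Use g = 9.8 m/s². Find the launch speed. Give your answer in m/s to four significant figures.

At the peak v_y = 0, so v_y0 = √(2gH) = √(2 × 9.80 × 135) = 51.44 m/s.
v_y0 = v₀ sin θ ⇒ v₀ = 51.44 / sin 24.3° = 125.0 m/s.

125.0 m/s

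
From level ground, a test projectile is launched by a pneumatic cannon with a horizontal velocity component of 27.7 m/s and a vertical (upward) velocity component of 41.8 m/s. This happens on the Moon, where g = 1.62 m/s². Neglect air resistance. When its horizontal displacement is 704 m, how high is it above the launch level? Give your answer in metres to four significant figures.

Time to reach x = 704 m: t = x/vₓ = 704/27.70 = 25.42 s.
Height: y = v_y0 t − ½ g t² = 41.80 × 25.42 − 0.8100 × 25.42² = 1062 − 523.2 = 539.2 m.

539.2 m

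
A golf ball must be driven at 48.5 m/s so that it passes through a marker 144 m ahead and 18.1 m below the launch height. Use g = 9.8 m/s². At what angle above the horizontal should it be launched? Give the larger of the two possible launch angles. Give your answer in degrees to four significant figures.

72.38°

Trajectory: y = x tanθ − g x² (1 + tan²θ)/(2v₀²). With x = 144, y = −18.1, v₀ = 48.5, g = 9.80:
43.20 tan²θ − 144 tanθ + (25.10) = 0.
tanθ = [144 ± √(144² − 4 × 43.20 × (25.10))] / (2 × 43.20) = (144 ± 128.1) / 86.39, giving tanθ = 0.1845 or 3.149.
θ = 10.45° or 72.38°; the larger is 72.38°.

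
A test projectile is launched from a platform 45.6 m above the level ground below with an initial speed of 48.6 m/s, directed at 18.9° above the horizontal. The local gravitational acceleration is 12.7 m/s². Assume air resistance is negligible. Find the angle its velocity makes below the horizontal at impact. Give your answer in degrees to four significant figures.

39.20°

Components: vₓ = 48.60 cos 18.9° = 45.98 m/s, v_y0 = 48.60 sin 18.9° = 15.74 m/s.
With up positive and y = 0 at the ground: y(t) = 45.6 + (15.74) t − 6.350 t². Setting y = 0 and taking the positive root: t = [15.74 + √(15.74² + 2·12.7·45.6)] / 12.7 = (15.74 + 37.50) / 12.7 = 4.192 s.
At impact: v_y = v_y0 − g t = −37.50 m/s; vₓ = 45.98 m/s.
Angle below horizontal: arctan(|v_y|/vₓ) = arctan(37.50/45.98) = 39.20°.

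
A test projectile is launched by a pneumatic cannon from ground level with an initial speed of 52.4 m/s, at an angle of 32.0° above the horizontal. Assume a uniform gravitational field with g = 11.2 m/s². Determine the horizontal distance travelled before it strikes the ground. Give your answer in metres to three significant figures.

Horizontal component vₓ = 52.40 cos 32.0° = 44.44 m/s; vertical v_y0 = 52.40 sin 32.0° = 27.77 m/s.
Flight time T = 2 v_y0 / g = 4.959 s.
Horizontal distance R = vₓ T = 44.44 × 4.959 = 220.3 m.

220 m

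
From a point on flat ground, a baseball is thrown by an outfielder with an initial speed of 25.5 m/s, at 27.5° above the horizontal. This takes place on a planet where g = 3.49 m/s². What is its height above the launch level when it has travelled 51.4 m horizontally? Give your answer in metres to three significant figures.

Horizontal component vₓ = 25.50 cos 27.5° = 22.62 m/s; vertical v_y0 = 25.50 sin 27.5° = 11.77 m/s.
At x = 51.4 m, t = x/vₓ = 51.4/22.62 = 2.272 s.
Height: y = v_y0 t − ½ g t² = 11.77 × 2.272 − 1.745 × 2.272² = 26.76 − 9.011 = 17.75 m.

17.7 m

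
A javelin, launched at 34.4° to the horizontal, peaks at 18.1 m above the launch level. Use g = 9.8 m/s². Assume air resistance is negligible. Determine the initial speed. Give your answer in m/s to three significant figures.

33.3 m/s

At the peak v_y = 0, so v_y0 = √(2gH) = √(2 × 9.80 × 18.1) = 18.84 m/s.
v_y0 = v₀ sin θ ⇒ v₀ = 18.84 / sin 34.4° = 33.34 m/s.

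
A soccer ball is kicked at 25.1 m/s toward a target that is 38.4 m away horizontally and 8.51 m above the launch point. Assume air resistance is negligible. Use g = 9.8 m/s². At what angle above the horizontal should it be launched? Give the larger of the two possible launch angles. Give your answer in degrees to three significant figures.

69.7°

Trajectory: y = x tanθ − g x² (1 + tan²θ)/(2v₀²). With x = 38.4, y = 8.51, v₀ = 25.1, g = 9.80:
11.47 tan²θ − 38.4 tanθ + (19.98) = 0.
tanθ = [38.4 ± √(38.4² − 4 × 11.47 × (19.98))] / (2 × 11.47) = (38.4 ± 23.62) / 22.94, giving tanθ = 0.6442 or 2.704.
θ = 32.79° or 69.70°; the larger is 69.70°.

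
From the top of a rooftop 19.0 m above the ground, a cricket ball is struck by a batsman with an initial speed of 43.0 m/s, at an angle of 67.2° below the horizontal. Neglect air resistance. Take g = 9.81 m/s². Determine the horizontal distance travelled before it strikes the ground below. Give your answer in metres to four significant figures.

Components: vₓ = 43.00 cos 67.2° = 16.66 m/s, v_y0 = −39.64 m/s (downward).
Vertical motion (up positive, ground at y = 0): 4.905 t² − (−39.64) t − 19.0 = 0, so t = (−39.64 + √(39.64² + 2·9.81·19.0)) / 9.81 = (−39.64 + 44.09) / 9.81 = 0.4538 s.
Horizontal distance: R = vₓ t = 16.66 × 0.4538 = 7.562 m.

7.562 m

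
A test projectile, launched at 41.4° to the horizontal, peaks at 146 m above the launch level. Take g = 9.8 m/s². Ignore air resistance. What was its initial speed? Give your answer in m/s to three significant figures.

At the peak v_y = 0, so v_y0 = √(2gH) = √(2 × 9.80 × 146) = 53.49 m/s.
v_y0 = v₀ sin θ ⇒ v₀ = 53.49 / sin 41.4° = 80.89 m/s.

80.9 m/s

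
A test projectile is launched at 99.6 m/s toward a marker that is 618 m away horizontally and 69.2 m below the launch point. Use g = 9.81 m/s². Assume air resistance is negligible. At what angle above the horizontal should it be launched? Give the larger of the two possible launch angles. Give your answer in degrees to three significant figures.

Trajectory: y = x tanθ − g x² (1 + tan²θ)/(2v₀²). With x = 618, y = −69.2, v₀ = 99.6, g = 9.81:
188.8 tan²θ − 618 tanθ + (119.6) = 0.
tanθ = [618 ± √(618² − 4 × 188.8 × (119.6))] / (2 × 188.8) = (618 ± 540.0) / 377.7, giving tanθ = 0.2066 or 3.066.
θ = 11.68° or 71.94°; the larger is 71.94°.

71.9°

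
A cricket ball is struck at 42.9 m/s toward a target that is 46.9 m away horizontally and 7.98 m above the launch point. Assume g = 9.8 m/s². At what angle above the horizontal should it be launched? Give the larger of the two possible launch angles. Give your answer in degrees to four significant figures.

Trajectory: y = x tanθ − g x² (1 + tan²θ)/(2v₀²). With x = 46.9, y = 7.98, v₀ = 42.9, g = 9.80:
5.856 tan²θ − 46.9 tanθ + (13.84) = 0.
tanθ = [46.9 ± √(46.9² − 4 × 5.856 × (13.84))] / (2 × 5.856) = (46.9 ± 43.31) / 11.71, giving tanθ = 0.3068 or 7.702.
θ = 17.05° or 82.60°; the larger is 82.60°.

82.60°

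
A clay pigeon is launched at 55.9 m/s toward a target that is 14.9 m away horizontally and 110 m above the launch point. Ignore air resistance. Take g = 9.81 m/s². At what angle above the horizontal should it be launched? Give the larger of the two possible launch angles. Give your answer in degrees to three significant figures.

88.3°

Trajectory: y = x tanθ − g x² (1 + tan²θ)/(2v₀²). With x = 14.9, y = 110, v₀ = 55.9, g = 9.81:
0.3485 tan²θ − 14.9 tanθ + (110.3) = 0.
tanθ = [14.9 ± √(14.9² − 4 × 0.3485 × (110.3))] / (2 × 0.3485) = (14.9 ± 8.258) / 0.6970, giving tanθ = 9.530 or 33.23.
θ = 84.01° or 88.28°; the larger is 88.28°.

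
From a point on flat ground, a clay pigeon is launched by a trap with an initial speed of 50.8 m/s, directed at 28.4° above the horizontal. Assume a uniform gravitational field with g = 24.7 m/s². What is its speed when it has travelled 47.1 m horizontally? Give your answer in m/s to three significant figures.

Resolve: vₓ = 50.80 cos 28.4° = 44.69 m/s and v_y0 = 50.80 sin 28.4° = 24.16 m/s.
Time to reach x = 47.1 m: t = x/vₓ = 47.1/44.69 = 1.054 s.
Vertical velocity there: v_y = v_y0 − g t = 24.16 − 24.7 × 1.054 = −1.873 m/s.
Speed: √(vₓ² + v_y²) = √(44.69² + 1.873²) = 44.73 m/s.

44.7 m/s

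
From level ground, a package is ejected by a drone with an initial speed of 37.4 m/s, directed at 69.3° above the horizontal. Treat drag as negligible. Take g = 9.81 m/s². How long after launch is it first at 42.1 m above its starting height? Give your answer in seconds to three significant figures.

1.53 s

Resolve: vₓ = 37.40 cos 69.3° = 13.22 m/s and v_y0 = 37.40 sin 69.3° = 34.99 m/s.
Height y(t) = 34.99 t − 4.905 t² = 42.1 gives 4.905 t² − 34.99 t + 42.1 = 0.
Quadratic formula: t = (34.99 ± √397.99) / 9.81 = (34.99 ± 19.95) / 9.81 → t = 1.533 s or 5.600 s.
The first (ascending) time is 1.533 s.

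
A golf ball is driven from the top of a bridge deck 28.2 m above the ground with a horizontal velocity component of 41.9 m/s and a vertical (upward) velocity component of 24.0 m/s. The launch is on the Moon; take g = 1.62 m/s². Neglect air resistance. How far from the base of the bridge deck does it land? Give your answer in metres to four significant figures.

1289 m

The projectile lands when y = 28.2 + (24.00) t − ½·1.62·t² = 0. Positive root: t = (24.00 + √(24.00² + 2·1.62·28.2)) / 1.62 = (24.00 + 25.83) / 1.62 = 30.76 s.
Horizontal distance: R = vₓ t = 41.90 × 30.76 = 1289 m.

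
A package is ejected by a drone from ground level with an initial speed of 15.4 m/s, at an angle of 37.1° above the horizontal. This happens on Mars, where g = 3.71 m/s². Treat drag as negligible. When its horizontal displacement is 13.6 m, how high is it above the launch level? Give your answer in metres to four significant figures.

8.011 m

Resolve: vₓ = 15.40 cos 37.1° = 12.28 m/s and v_y0 = 15.40 sin 37.1° = 9.289 m/s.
x = vₓ t ⇒ t = 13.6/12.28 = 1.107 s.
Height: y = v_y0 t − ½ g t² = 9.289 × 1.107 − 1.855 × 1.107² = 10.29 − 2.274 = 8.011 m.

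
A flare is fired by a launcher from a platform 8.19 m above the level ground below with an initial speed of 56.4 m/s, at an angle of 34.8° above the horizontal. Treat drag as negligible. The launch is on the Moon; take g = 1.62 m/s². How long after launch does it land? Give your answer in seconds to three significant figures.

40.0 s

Horizontal component vₓ = 56.40 cos 34.8° = 46.31 m/s; vertical v_y0 = 56.40 sin 34.8° = 32.19 m/s.
Vertical motion (up positive, ground at y = 0): 0.8100 t² − (32.19) t − 8.19 = 0, so t = (32.19 + √(32.19² + 2·1.62·8.19)) / 1.62 = (32.19 + 32.60) / 1.62 = 39.99 s.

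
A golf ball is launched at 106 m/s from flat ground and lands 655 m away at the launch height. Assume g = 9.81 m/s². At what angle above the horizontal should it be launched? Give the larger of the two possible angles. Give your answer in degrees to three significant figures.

R = v₀² sin 2θ / g gives sin 2θ = gR/v₀² = 9.81·655/106² = 0.5719.
2θ = 34.88° or 180° − 34.88° = 145.1°, so θ = 17.44° or 72.56°.
The larger angle is 72.56°.

72.6°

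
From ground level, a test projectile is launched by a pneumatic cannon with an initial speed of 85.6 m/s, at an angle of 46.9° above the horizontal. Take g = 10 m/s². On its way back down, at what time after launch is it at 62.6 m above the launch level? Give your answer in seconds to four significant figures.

11.40 s

vₓ = 85.60 cos 46.9° = 58.49 m/s; v_y0 = 85.60 sin 46.9° = 62.50 m/s.
Set y = v_y0 t − ½ g t² = 62.6: 5.000 t² − 62.50 t + 62.6 = 0.
Quadratic formula: t = (62.50 ± √2654.5) / 10.0 = (62.50 ± 51.52) / 10.0 → t = 1.098 s or 11.40 s.
The descending-branch root is 11.40 s.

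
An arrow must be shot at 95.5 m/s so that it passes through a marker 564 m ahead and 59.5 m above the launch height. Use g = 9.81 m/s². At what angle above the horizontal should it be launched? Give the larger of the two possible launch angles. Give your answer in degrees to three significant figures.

70.5°

Trajectory: y = x tanθ − g x² (1 + tan²θ)/(2v₀²). With x = 564, y = 59.5, v₀ = 95.5, g = 9.81:
171.1 tan²θ − 564 tanθ + (230.6) = 0.
tanθ = [564 ± √(564² − 4 × 171.1 × (230.6))] / (2 × 171.1) = (564 ± 400.4) / 342.2, giving tanθ = 0.4782 or 2.819.
θ = 25.56° or 70.47°; the larger is 70.47°.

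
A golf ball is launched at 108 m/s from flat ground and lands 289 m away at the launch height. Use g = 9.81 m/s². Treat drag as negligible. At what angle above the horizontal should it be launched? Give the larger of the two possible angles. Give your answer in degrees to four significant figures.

R = v₀² sin 2θ / g gives sin 2θ = gR/v₀² = 9.81·289/108² = 0.2431.
2θ = 14.07° or 180° − 14.07° = 165.9°, so θ = 7.034° or 82.97°.
The larger angle is 82.97°.

82.97°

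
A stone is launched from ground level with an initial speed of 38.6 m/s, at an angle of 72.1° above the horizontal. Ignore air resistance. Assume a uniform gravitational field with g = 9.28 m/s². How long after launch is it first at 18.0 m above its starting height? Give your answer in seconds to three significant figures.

Components: vₓ = 38.60 cos 72.1° = 11.86 m/s, v_y0 = 38.60 sin 72.1° = 36.73 m/s.
Require v_y0 t − ½ g t² = 18.0, i.e. 4.640 t² − 36.73 t + 18.0 = 0.
Quadratic formula: t = (36.73 ± √1015.1) / 9.28 = (36.73 ± 31.86) / 9.28 → t = 0.5248 s or 7.391 s.
The first (ascending) time is 0.5248 s.

0.525 s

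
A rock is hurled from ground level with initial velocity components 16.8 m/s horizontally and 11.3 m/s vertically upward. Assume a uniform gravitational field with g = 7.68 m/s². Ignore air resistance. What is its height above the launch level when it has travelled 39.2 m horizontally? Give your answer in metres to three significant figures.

x = vₓ t ⇒ t = 39.2/16.80 = 2.333 s.
Height: y = v_y0 t − ½ g t² = 11.30 × 2.333 − 3.840 × 2.333² = 26.37 − 20.91 = 5.460 m.

5.46 m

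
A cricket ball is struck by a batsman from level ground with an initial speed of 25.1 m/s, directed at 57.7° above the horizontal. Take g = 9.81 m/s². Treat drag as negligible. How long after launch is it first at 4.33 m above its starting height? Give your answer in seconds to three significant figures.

Horizontal component vₓ = 25.10 cos 57.7° = 13.41 m/s; vertical v_y0 = 25.10 sin 57.7° = 21.22 m/s.
Require v_y0 t − ½ g t² = 4.33, i.e. 4.905 t² − 21.22 t + 4.33 = 0.
t = [21.22 ± √(21.22² − 2·9.81·4.33)] / 9.81 = (21.22 ± 19.11) / 9.81, so t = 0.2148 s or t = 4.111 s.
The first (ascending) time is 0.2148 s.

0.215 s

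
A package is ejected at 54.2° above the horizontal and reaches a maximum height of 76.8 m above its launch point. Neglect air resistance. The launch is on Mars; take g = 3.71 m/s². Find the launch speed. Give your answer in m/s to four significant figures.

29.43 m/s

At the peak v_y = 0, so v_y0 = √(2gH) = √(2 × 3.71 × 76.8) = 23.87 m/s.
v_y0 = v₀ sin θ ⇒ v₀ = 23.87 / sin 54.2° = 29.43 m/s.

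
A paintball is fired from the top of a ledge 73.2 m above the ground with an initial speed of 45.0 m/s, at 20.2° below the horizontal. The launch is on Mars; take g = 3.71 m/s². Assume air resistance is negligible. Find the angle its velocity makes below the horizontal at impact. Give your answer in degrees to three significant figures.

vₓ = 45.00 cos 20.2° = 42.23 m/s; v_y0 = −15.54 m/s (downward).
With up positive and y = 0 at the ground: y(t) = 73.2 + (−15.54) t − 1.855 t². Setting y = 0 and taking the positive root: t = [−15.54 + √(15.54² + 2·3.71·73.2)] / 3.71 = (−15.54 + 28.01) / 3.71 = 3.362 s.
At impact: v_y = v_y0 − g t = −28.01 m/s; vₓ = 42.23 m/s.
Angle below horizontal: arctan(|v_y|/vₓ) = arctan(28.01/42.23) = 33.55°.

33.6°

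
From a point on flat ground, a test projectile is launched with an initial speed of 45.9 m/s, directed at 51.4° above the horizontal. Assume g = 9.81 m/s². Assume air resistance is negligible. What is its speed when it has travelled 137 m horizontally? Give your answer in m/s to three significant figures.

vₓ = 45.90 cos 51.4° = 28.64 m/s; v_y0 = 45.90 sin 51.4° = 35.87 m/s.
At x = 137 m, t = x/vₓ = 137/28.64 = 4.784 s.
Vertical velocity there: v_y = v_y0 − g t = 35.87 − 9.81 × 4.784 = −11.06 m/s.
Speed: √(vₓ² + v_y²) = √(28.64² + 11.06²) = 30.70 m/s.

30.7 m/s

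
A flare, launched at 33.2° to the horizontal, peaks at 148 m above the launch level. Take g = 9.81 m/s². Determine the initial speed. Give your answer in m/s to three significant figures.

98.4 m/s

At the peak v_y = 0, so v_y0 = √(2gH) = √(2 × 9.81 × 148) = 53.89 m/s.
v_y0 = v₀ sin θ ⇒ v₀ = 53.89 / sin 33.2° = 98.41 m/s.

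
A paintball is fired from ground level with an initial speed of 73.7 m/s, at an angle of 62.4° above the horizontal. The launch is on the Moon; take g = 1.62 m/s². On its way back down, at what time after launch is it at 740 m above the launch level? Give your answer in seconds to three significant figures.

67.0 s

vₓ = 73.70 cos 62.4° = 34.14 m/s; v_y0 = 73.70 sin 62.4° = 65.31 m/s.
Require v_y0 t − ½ g t² = 740, i.e. 0.8100 t² − 65.31 t + 740 = 0.
Quadratic formula: t = (65.31 ± √1868.2) / 1.62 = (65.31 ± 43.22) / 1.62 → t = 13.64 s or 67.00 s.
The descending-branch root is 67.00 s.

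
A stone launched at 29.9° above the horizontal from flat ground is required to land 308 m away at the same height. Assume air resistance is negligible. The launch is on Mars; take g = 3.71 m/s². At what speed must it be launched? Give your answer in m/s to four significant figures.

From R = (v₀² / g) sin 2θ: v₀ = √(gR / sin 2θ).
v₀ = √(3.71 × 308 / sin 59.80°) = √(1143 / 0.8643) = √1322.1 = 36.36 m/s.

36.36 m/s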